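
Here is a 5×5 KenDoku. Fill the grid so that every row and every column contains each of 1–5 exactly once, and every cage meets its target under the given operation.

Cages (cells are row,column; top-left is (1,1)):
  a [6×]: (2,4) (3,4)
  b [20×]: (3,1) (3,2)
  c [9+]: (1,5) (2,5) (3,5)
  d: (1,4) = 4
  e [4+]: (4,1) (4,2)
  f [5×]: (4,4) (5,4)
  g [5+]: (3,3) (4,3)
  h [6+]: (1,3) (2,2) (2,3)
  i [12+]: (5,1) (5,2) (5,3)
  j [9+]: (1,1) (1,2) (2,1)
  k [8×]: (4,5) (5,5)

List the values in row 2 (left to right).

2 1 4 3 5

Cage d is a single given cell; hence (1,4) = 4.
The only place for 5 in row 4 is (4,4).
5 is placed in column 4, leaving (5,4) = 1.
Row 5 needs a 2, and only (5,5) is open for it.
2 is placed in column 5; hence (4,5) = 4.
The only place for 1 in row 3 is (3,5).
Row 4 needs a 2, and only (4,3) is open for it.
Cage g's pair has sum 5, so (3,3) = 3.
Row 3 now contains 3; hence (3,4) = 2.
3 is placed in column 3, so (1,3) = 1.
Cage h needs sum 6, leaving (2,2) = 1.
Cage h has sum 6, which forces (2,3) = 4.
Column 4 already has 2, so (2,4) = 3.
Row 2 now contains 3; hence (2,5) = 5.
Column 2 already has 1; hence (4,2) = 3.
Column 3 now contains 4; hence (5,3) = 5.
Cage j has sum 9; hence (1,1) = 5.
The 3 cells of cage j must have sum 9, so (1,2) = 2.
Column 5 already has 5, which forces (1,5) = 3.
5 is placed in row 2, which forces (2,1) = 2.
5 is placed in column 1; hence (3,1) = 4.
4 is placed in row 3, so (3,2) = 5.
Row 4 already has 3, so (4,1) = 1.
The 3 cells of cage i must have sum 12, so (5,1) = 3.
5 is placed in row 5, leaving (5,2) = 4.
The full grid is 5 2 1 4 3 / 2 1 4 3 5 / 4 5 3 2 1 / 1 3 2 5 4 / 3 4 5 1 2.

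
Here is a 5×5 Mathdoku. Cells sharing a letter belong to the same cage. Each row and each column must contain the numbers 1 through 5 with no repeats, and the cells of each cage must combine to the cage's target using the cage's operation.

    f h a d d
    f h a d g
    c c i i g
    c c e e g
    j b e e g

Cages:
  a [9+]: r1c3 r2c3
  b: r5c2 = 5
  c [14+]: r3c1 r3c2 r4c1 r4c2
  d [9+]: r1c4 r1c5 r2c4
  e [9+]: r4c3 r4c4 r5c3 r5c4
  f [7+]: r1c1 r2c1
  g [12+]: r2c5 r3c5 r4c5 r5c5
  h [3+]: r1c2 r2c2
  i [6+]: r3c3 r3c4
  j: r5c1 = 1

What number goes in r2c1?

J is a freebie, so r5c1 = 1.
Cage b is a single given cell, leaving r5c2 = 5.
The only place for 3 in column 5 is r1c5.
The only place for 3 in row 2 is r2c1.
Cage f's pair has sum 7, which forces r1c1 = 4.
Row 1 already has 4, which forces r1c3 = 5.
5 is placed in column 3; hence r2c3 = 4.
The 3 cells of cage d must have sum 9, leaving r1c4 = 1.
The 3 cells of cage d must have sum 9, leaving r2c4 = 5.
Column 4 already has 5, so r3c4 = 4.
Row 1 already has 1; hence r1c2 = 2.
Cage h's pair has sum 3, leaving r2c2 = 1.
Row 2 now contains 1; hence r2c5 = 2.
Row 3 now contains 4, which forces r3c2 = 3.
The two cells of cage i must have sum 6, which forces r3c3 = 2.
Cage c has sum 14, so r4c2 = 4.
The 4 cells of cage e must have sum 9; hence r4c3 = 1.
Cage e needs sum 9, which forces r4c4 = 3.
Row 4 now contains 1, which forces r4c5 = 5.
Cage e has sum 9; hence r5c3 = 3.
The 4 cells of cage e must have sum 9; hence r5c4 = 2.
2 is placed in column 5, so r5c5 = 4.
Row 3 now contains 2, which forces r3c1 = 5.
5 is placed in column 5, leaving r3c5 = 1.
5 is placed in row 4, so r4c1 = 2.
Filled in: 4 2 5 1 3 / 3 1 4 5 2 / 5 3 2 4 1 / 2 4 1 3 5 / 1 5 3 2 4.

3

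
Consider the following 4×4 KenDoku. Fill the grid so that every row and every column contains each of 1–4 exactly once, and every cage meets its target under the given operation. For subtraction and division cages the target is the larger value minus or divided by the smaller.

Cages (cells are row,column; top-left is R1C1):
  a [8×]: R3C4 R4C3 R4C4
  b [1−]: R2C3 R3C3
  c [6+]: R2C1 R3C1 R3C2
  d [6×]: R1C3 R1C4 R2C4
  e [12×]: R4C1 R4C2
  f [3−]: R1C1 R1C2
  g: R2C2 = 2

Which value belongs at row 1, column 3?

2

Cage g is given, so R2C2 = 2.
The only place for 4 in row 2 is R2C3.
Cage b needs two cells with difference 1, so R3C3 = 3.
Row 3 already has 3, so R3C2 = 1.
Cage f needs two cells with difference 3, so R1C1 = 1.
Column 2 already has 1, so R1C2 = 4.
Row 1 now contains 1, leaving R1C3 = 2.
Row 1 already has 2; hence R1C4 = 3.
Column 1 already has 1, leaving R2C1 = 3.
3 is placed in column 4; hence R2C4 = 1.
3 is placed in column 1, leaving R4C1 = 4.
4 is placed in column 2, leaving R4C2 = 3.
2 is placed in column 3; hence R4C3 = 1.
Row 4 now contains 4, which forces R4C4 = 2.
Column 1 already has 4, which forces R3C1 = 2.
Column 4 now contains 2, so R3C4 = 4.
The full grid is 1 4 2 3 / 3 2 4 1 / 2 1 3 4 / 4 3 1 2.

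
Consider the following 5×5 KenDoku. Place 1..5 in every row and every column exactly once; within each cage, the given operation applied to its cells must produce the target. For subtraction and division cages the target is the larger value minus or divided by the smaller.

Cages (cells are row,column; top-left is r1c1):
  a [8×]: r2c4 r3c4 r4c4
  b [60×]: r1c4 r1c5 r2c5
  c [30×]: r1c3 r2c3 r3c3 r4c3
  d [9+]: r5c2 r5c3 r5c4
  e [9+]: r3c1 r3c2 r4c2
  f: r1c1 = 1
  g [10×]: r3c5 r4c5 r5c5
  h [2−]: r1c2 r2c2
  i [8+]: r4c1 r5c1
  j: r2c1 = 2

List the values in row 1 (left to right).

Cage f is a single given cell, so r1c1 = 1.
J is a freebie, leaving r2c1 = 2.
In column 1, 4 can only go at r3c1, so r3c1 = 4.
Column 3 needs a 4, and only r5c3 is open for it.
In row 5, 1 can only go at r5c5, so r5c5 = 1.
In row 5, 5 can only go at r5c1, so r5c1 = 5.
5 is placed in column 1, which forces r4c1 = 3.
The only place for 5 in column 4 is r1c4.
Row 1 needs a 4, and only r1c5 is open for it.
4 is placed in column 5; hence r2c5 = 3.
Column 2 needs a 5, and only r2c2 is open for it.
Cage h needs two cells with difference 2; hence r1c2 = 3.
Row 1 now contains 3, which forces r1c3 = 2.
5 is placed in row 2, which forces r2c3 = 1.
Row 2 now contains 1, leaving r2c4 = 4.
Column 2 already has 3, leaving r3c2 = 1.
Row 3 now contains 1, leaving r3c4 = 2.
Row 3 now contains 2; hence r3c5 = 5.
2 is placed in column 3, so r4c3 = 5.
Column 4 already has 2, which forces r4c4 = 1.
Column 5 already has 5, leaving r4c5 = 2.
Column 2 already has 3, which forces r5c2 = 2.
Column 4 already has 2, which forces r5c4 = 3.
Row 3 now contains 5, which forces r3c3 = 3.
2 is placed in row 4, which forces r4c2 = 4.
Completed grid: 1 3 2 5 4 / 2 5 1 4 3 / 4 1 3 2 5 / 3 4 5 1 2 / 5 2 4 3 1.

1 3 2 5 4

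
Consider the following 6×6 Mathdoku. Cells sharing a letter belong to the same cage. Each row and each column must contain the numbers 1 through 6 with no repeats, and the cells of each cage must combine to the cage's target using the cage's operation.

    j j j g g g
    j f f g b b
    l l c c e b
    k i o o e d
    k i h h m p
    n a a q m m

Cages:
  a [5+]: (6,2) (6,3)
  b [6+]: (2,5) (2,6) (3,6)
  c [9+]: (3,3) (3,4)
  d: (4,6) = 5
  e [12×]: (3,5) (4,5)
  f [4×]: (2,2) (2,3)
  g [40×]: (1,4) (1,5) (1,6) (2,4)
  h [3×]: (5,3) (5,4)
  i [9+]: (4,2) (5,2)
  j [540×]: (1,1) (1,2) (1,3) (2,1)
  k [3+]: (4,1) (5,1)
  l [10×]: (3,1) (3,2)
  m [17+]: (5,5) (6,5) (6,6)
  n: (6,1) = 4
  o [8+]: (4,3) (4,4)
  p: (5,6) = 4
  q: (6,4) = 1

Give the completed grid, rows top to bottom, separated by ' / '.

Cage j has product 540, which forces (2,1) = 6.
Cage d is given, which forces (4,6) = 5.
Cage m has sum 17, so (5,5) = 6.
P is a freebie, so (5,6) = 4.
N is a freebie; hence (6,1) = 4.
Cage q is a single given cell, leaving (6,4) = 1.
The 3 cells of cage m must have sum 17; hence (6,5) = 5.
Cage m needs sum 17, so (6,6) = 6.
The two cells of cage h must have product 3; hence (5,3) = 1.
Column 4 already has 1, leaving (5,4) = 3.
Cage f's pair has product 4, leaving (2,2) = 1.
1 is placed in column 3, leaving (2,3) = 4.
Cage k needs two cells with sum 3, leaving (4,1) = 1.
The two cells of cage i must have sum 9; hence (4,2) = 4.
Row 4 now contains 4, which forces (4,5) = 3.
Row 5 already has 1, which forces (5,1) = 2.
3 is placed in row 5, leaving (5,2) = 5.
Column 5 now contains 3, which forces (2,5) = 2.
Cage b has sum 6; hence (2,6) = 3.
2 is placed in column 1, leaving (3,1) = 5.
5 is placed in column 2, which forces (3,2) = 2.
Row 3 now contains 5, so (3,3) = 3.
Column 5 now contains 3, so (3,5) = 4.
Cage b has sum 6, so (3,6) = 1.
2 is placed in column 2, leaving (6,2) = 3.
Column 3 already has 3, which forces (6,3) = 2.
5 is placed in column 1; hence (1,1) = 3.
Column 2 now contains 3, which forces (1,2) = 6.
Cage j has product 540, so (1,3) = 5.
Cage g has product 40; hence (1,4) = 4.
Column 5 now contains 4, so (1,5) = 1.
Column 6 already has 1, leaving (1,6) = 2.
Row 2 now contains 2, leaving (2,4) = 5.
Row 3 now contains 4, leaving (3,4) = 6.
Column 3 now contains 2; hence (4,3) = 6.
Cage o's pair has sum 8, so (4,4) = 2.

3 6 5 4 1 2 / 6 1 4 5 2 3 / 5 2 3 6 4 1 / 1 4 6 2 3 5 / 2 5 1 3 6 4 / 4 3 2 1 5 6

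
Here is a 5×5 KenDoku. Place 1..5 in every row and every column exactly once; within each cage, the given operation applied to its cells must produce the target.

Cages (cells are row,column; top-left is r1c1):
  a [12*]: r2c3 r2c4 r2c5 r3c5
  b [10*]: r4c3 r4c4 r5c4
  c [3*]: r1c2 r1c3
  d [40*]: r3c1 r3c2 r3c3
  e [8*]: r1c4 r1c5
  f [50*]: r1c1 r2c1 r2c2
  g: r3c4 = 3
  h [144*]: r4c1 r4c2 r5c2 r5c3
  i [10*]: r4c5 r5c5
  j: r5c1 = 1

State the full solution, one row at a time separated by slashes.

5 1 3 2 4 / 2 5 1 4 3 / 4 2 5 3 1 / 3 4 2 1 5 / 1 3 4 5 2

Cage f needs product 50; hence r1c1 = 5.
Cage f needs product 50; hence r2c1 = 2.
Cage f has product 50, leaving r2c2 = 5.
2 is placed in column 1, which forces r3c1 = 4.
Row 3 now contains 4, leaving r3c2 = 2.
Row 3 now contains 2, which forces r3c3 = 5.
Cage g is a single given cell; hence r3c4 = 3.
Row 3 now contains 2, leaving r3c5 = 1.
Column 1 already has 4, leaving r4c1 = 3.
Row 4 now contains 3, leaving r4c2 = 4.
Cage j is a single given cell; hence r5c1 = 1.
4 is placed in column 2, so r5c2 = 3.
Row 5 now contains 3, so r5c3 = 4.
Column 2 already has 3, which forces r1c2 = 1.
Cage c needs two cells with product 3; hence r1c3 = 3.
Column 3 now contains 3, so r2c3 = 1.
Row 2 now contains 1, so r2c4 = 4.
4 is placed in row 2, so r2c5 = 3.
Column 3 already has 1, leaving r4c3 = 2.
2 is placed in row 4, which forces r4c5 = 5.
Column 5 now contains 5; hence r5c5 = 2.
Column 4 now contains 4, so r1c4 = 2.
2 is placed in column 5, leaving r1c5 = 4.
Row 4 now contains 5, so r4c4 = 1.
Row 5 already has 2, which forces r5c4 = 5.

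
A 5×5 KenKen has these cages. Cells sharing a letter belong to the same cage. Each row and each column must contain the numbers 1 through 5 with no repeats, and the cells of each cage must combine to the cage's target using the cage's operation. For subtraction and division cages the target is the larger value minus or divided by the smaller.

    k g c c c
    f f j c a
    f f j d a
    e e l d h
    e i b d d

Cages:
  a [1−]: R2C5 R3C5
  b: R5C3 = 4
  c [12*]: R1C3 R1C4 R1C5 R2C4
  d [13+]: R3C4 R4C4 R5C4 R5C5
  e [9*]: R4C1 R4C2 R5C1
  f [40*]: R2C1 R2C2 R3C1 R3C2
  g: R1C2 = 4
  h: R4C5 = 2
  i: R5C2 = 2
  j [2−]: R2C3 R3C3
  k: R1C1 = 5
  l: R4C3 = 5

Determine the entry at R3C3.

1

Cage k is given, which forces R1C1 = 5.
Cage g is a single given cell, which forces R1C2 = 4.
The 3 cells of cage e must have product 9, leaving R4C1 = 1.
Cage e has product 9, which forces R4C2 = 3.
Cage l is given, so R4C3 = 5.
Cage h is a single given cell, leaving R4C5 = 2.
The 3 cells of cage e must have product 9; hence R5C1 = 3.
I is a freebie, which forces R5C2 = 2.
Cage b is a single given cell, which forces R5C3 = 4.
The 4 cells of cage c must have product 12, which forces R1C3 = 2.
Cage c needs product 12, which forces R2C4 = 2.
Cage d needs sum 13; hence R3C4 = 3.
Row 4 now contains 2, which forces R4C4 = 4.
Column 4 now contains 3, so R1C4 = 1.
Cage c needs product 12, so R1C5 = 3.
Row 2 now contains 2; hence R2C1 = 4.
The two cells of cage j must have difference 2, which forces R2C3 = 3.
Row 2 now contains 4; hence R2C5 = 5.
Cage f needs product 40; hence R3C1 = 2.
Row 3 already has 3, leaving R3C3 = 1.
Column 5 already has 5, so R3C5 = 4.
1 is placed in column 4, leaving R5C4 = 5.
Column 5 already has 5, so R5C5 = 1.
Row 2 already has 5, so R2C2 = 1.
Row 3 now contains 1, which forces R3C2 = 5.
Completed grid: 5 4 2 1 3 / 4 1 3 2 5 / 2 5 1 3 4 / 1 3 5 4 2 / 3 2 4 5 1.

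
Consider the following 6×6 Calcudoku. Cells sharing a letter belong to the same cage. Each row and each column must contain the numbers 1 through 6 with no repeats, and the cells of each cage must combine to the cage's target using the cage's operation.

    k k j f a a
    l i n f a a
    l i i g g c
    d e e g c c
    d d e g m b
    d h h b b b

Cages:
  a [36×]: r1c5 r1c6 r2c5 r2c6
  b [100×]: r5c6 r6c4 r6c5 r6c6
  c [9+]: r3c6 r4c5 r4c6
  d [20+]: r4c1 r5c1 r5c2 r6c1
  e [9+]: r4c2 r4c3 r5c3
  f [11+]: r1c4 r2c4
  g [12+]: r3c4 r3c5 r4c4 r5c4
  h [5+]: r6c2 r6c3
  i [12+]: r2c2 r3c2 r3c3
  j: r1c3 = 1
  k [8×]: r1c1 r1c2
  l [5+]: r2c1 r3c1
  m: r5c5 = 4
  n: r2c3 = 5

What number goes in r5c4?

1

Cage j is a single given cell, so r1c3 = 1.
Cage n is given, leaving r2c3 = 5.
Row 2 already has 5, which forces r2c4 = 6.
M is a freebie, leaving r5c5 = 4.
Cage b needs product 100, so r5c6 = 5.
Column 4 now contains 6, so r1c4 = 5.
Cage d needs sum 20, so r5c1 = 3.
Row 5 now contains 5, so r5c2 = 6.
Row 5 already has 6; hence r5c3 = 2.
Row 5 now contains 2, so r5c4 = 1.
1 is placed in column 4; hence r6c4 = 4.
4 is placed in row 6, leaving r6c6 = 1.
The 4 cells of cage g must have sum 12, so r3c5 = 6.
Cage h needs two cells with sum 5; hence r6c2 = 2.
4 is placed in row 6, which forces r6c3 = 3.
1 is placed in row 6; hence r6c5 = 5.
Cage k needs two cells with product 8; hence r1c1 = 2.
Column 2 already has 2, leaving r1c2 = 4.
2 is placed in row 1, which forces r1c5 = 3.
3 is placed in row 1; hence r1c6 = 6.
Cage i needs sum 12, leaving r2c2 = 3.
Row 2 now contains 3, which forces r2c6 = 2.
The 3 cells of cage i must have sum 12, leaving r3c2 = 5.
Column 3 already has 3; hence r3c3 = 4.
Row 3 now contains 4, leaving r3c6 = 3.
The 4 cells of cage d must have sum 20; hence r4c1 = 5.
Column 2 now contains 3, leaving r4c2 = 1.
Column 3 already has 4, which forces r4c3 = 6.
Row 4 now contains 1; hence r4c5 = 2.
Column 6 already has 3, which forces r4c6 = 4.
Row 6 already has 5, so r6c1 = 6.
Cage l's pair has sum 5, which forces r2c1 = 4.
Row 2 already has 2, so r2c5 = 1.
Row 3 now contains 4, which forces r3c1 = 1.
3 is placed in row 3, so r3c4 = 2.
Row 4 now contains 2, leaving r4c4 = 3.
The full grid is 2 4 1 5 3 6 / 4 3 5 6 1 2 / 1 5 4 2 6 3 / 5 1 6 3 2 4 / 3 6 2 1 4 5 / 6 2 3 4 5 1.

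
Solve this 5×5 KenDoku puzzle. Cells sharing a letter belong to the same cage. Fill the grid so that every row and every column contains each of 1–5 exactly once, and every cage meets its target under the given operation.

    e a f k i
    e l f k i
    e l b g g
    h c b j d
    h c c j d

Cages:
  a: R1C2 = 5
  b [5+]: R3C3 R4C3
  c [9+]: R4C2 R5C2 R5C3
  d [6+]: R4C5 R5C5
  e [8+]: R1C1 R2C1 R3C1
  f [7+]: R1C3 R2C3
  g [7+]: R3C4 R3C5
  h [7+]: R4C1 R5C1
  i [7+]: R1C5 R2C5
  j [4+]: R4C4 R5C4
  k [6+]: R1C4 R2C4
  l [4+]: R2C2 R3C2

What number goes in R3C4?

5

A is a freebie, so R1C2 = 5.
Cage c needs sum 9; hence R5C3 = 3.
3 is placed in row 5, so R5C4 = 1.
The two cells of cage f must have sum 7, leaving R1C3 = 2.
Row 1 already has 2; hence R1C4 = 4.
Row 1 already has 4, leaving R1C5 = 3.
Cage f's pair has sum 7; hence R2C3 = 5.
Column 4 now contains 4, leaving R2C4 = 2.
Row 2 now contains 5, leaving R2C5 = 4.
Column 4 now contains 2, so R3C4 = 5.
Row 3 now contains 5, leaving R3C5 = 2.
1 is placed in column 4, leaving R4C4 = 3.
2 is placed in column 5; hence R4C5 = 1.
2 is placed in column 5, which forces R5C5 = 5.
Row 1 already has 3, leaving R1C1 = 1.
Cage e needs sum 8, so R2C1 = 3.
Row 2 already has 3, which forces R2C2 = 1.
The 3 cells of cage e must have sum 8, which forces R3C1 = 4.
Column 2 now contains 1, which forces R3C2 = 3.
Cage b needs two cells with sum 5, which forces R3C3 = 1.
Cage h needs two cells with sum 7, leaving R4C1 = 5.
1 is placed in row 4, so R4C3 = 4.
Cage h's pair has sum 7; hence R5C1 = 2.
Row 5 now contains 2, so R5C2 = 4.
Row 4 now contains 4, so R4C2 = 2.
Completed grid: 1 5 2 4 3 / 3 1 5 2 4 / 4 3 1 5 2 / 5 2 4 3 1 / 2 4 3 1 5.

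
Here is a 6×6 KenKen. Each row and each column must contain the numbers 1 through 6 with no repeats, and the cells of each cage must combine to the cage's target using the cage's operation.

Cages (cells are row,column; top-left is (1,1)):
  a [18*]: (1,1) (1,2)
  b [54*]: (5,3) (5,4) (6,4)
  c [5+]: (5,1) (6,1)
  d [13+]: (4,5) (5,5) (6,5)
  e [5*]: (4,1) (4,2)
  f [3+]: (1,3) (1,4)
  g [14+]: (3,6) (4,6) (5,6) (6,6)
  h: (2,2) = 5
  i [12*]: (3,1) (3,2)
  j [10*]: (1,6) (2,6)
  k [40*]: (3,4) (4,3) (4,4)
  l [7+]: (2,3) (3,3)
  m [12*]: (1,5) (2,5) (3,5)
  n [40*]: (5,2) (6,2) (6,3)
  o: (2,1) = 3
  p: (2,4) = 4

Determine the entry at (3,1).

2

Cage o is given, which forces (2,1) = 3.
H is a freebie, leaving (2,2) = 5.
P is a freebie, so (2,4) = 4.
Row 2 already has 5, which forces (2,6) = 2.
Column 2 now contains 5; hence (4,2) = 1.
The 3 cells of cage b must have product 54, which forces (5,3) = 3.
Cage b needs product 54, leaving (5,4) = 6.
Cage b needs product 54; hence (6,4) = 3.
Column 1 already has 3, leaving (1,1) = 6.
Cage a needs two cells with product 18, leaving (1,2) = 3.
Column 6 already has 2, which forces (1,6) = 5.
Row 4 now contains 1, so (4,1) = 5.
Cage k needs product 40, so (4,3) = 4.
Row 4 already has 5, so (4,4) = 2.
Cage n needs product 40, leaving (6,3) = 5.
Cage f's pair has sum 3; hence (1,3) = 2.
2 is placed in column 4, which forces (1,4) = 1.
Row 1 already has 1, which forces (1,5) = 4.
Cage i's pair has product 12; hence (3,1) = 2.
Cage i's pair has product 12, which forces (3,2) = 6.
Row 3 already has 6, leaving (3,3) = 1.
2 is placed in column 4, leaving (3,4) = 5.
Row 3 now contains 1; hence (3,5) = 3.
3 is placed in row 3, leaving (3,6) = 4.
3 is placed in column 5, leaving (4,5) = 6.
Row 4 already has 6, leaving (4,6) = 3.
4 is placed in column 5; hence (5,5) = 5.
4 is placed in column 6, so (5,6) = 1.
6 is placed in column 5; hence (6,5) = 2.
Column 6 now contains 1, leaving (6,6) = 6.
Column 3 now contains 1; hence (2,3) = 6.
6 is placed in column 5, leaving (2,5) = 1.
Row 5 now contains 1, so (5,1) = 4.
Cage n needs product 40, so (5,2) = 2.
Cage c's pair has sum 5; hence (6,1) = 1.
2 is placed in row 6; hence (6,2) = 4.
Filled in: 6 3 2 1 4 5 / 3 5 6 4 1 2 / 2 6 1 5 3 4 / 5 1 4 2 6 3 / 4 2 3 6 5 1 / 1 4 5 3 2 6.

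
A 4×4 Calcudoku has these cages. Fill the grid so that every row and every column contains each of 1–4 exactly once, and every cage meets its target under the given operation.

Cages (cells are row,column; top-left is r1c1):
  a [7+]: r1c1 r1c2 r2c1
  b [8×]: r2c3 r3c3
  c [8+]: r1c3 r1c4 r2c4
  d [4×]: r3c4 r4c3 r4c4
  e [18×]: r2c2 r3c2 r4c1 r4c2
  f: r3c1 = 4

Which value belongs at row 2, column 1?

Cage f is given, which forces r3c1 = 4.
Row 3 now contains 4, leaving r3c3 = 2.
Row 3 now contains 2, which forces r3c4 = 1.
Cage e has product 18; hence r4c1 = 3.
Column 3 now contains 2; hence r4c3 = 1.
Column 4 already has 1, which forces r4c4 = 4.
Cage a needs sum 7, which forces r1c2 = 4.
Cage c needs sum 8, leaving r1c3 = 3.
Cage c has sum 8, leaving r1c4 = 2.
Cage e has product 18, which forces r2c2 = 1.
Column 3 now contains 2; hence r2c3 = 4.
Cage c has sum 8; hence r2c4 = 3.
Row 3 already has 1, leaving r3c2 = 3.
Row 4 now contains 1; hence r4c2 = 2.
Row 1 now contains 2, so r1c1 = 1.
Row 2 now contains 1, leaving r2c1 = 2.
Completed grid: 1 4 3 2 / 2 1 4 3 / 4 3 2 1 / 3 2 1 4.

2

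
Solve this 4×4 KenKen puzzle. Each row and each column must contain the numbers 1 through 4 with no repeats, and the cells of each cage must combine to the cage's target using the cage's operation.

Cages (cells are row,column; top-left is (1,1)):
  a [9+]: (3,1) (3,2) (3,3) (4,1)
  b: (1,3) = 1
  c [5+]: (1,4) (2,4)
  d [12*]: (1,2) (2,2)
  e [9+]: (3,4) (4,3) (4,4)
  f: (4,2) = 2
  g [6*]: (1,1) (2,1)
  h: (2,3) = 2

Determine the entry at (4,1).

B is a freebie, so (1,3) = 1.
Cage h is a single given cell, so (2,3) = 2.
Cage f is a single given cell, leaving (4,2) = 2.
Cage g's pair has product 6, leaving (1,1) = 2.
Row 1 already has 2, leaving (1,4) = 4.
Row 2 now contains 2, so (2,1) = 3.
Row 2 already has 3, leaving (2,2) = 4.
Row 2 already has 3, which forces (2,4) = 1.
Column 1 already has 3, which forces (3,1) = 4.
Cage a has sum 9, which forces (3,2) = 1.
4 is placed in row 3, leaving (3,3) = 3.
Column 4 already has 4, leaving (3,4) = 2.
Column 1 already has 3, so (4,1) = 1.
3 is placed in column 3, leaving (4,3) = 4.
Column 4 already has 1, leaving (4,4) = 3.
4 is placed in row 1, which forces (1,2) = 3.
Filled in: 2 3 1 4 / 3 4 2 1 / 4 1 3 2 / 1 2 4 3.

1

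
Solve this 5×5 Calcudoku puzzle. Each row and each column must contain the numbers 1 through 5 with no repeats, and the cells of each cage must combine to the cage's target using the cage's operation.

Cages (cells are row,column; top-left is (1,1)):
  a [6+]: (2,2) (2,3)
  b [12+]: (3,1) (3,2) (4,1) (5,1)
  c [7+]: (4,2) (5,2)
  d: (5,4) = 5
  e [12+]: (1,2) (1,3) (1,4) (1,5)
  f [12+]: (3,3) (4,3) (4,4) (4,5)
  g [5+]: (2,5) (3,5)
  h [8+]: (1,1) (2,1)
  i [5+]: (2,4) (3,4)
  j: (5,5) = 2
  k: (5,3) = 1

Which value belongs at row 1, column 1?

Cage k is a single given cell, which forces (5,3) = 1.
Cage d is given, leaving (5,4) = 5.
Cage j is given, leaving (5,5) = 2.
In row 1, 3 can only go at (1,1), so (1,1) = 3.
3 is placed in column 1, which forces (2,1) = 5.
3 is placed in column 1, leaving (5,1) = 4.
4 is placed in row 5, which forces (5,2) = 3.
The 4 cells of cage b must have sum 12, leaving (3,2) = 5.
Column 2 already has 3, leaving (4,2) = 4.
Column 2 now contains 4, which forces (2,2) = 2.
Cage a needs two cells with sum 6, leaving (2,3) = 4.
Row 2 now contains 4, leaving (2,5) = 1.
Column 5 already has 1; hence (3,5) = 4.
Column 2 now contains 2, leaving (1,2) = 1.
Cage e has sum 12, leaving (1,3) = 2.
Cage e needs sum 12, leaving (1,4) = 4.
4 is placed in column 5, so (1,5) = 5.
1 is placed in row 2, which forces (2,4) = 3.
2 is placed in column 3, so (3,3) = 3.
Cage i's pair has sum 5; hence (3,4) = 2.
Column 3 already has 3, which forces (4,3) = 5.
Column 4 now contains 2, so (4,4) = 1.
Column 5 already has 5, leaving (4,5) = 3.
Row 3 already has 2, which forces (3,1) = 1.
Row 4 now contains 1, which forces (4,1) = 2.
Filled in: 3 1 2 4 5 / 5 2 4 3 1 / 1 5 3 2 4 / 2 4 5 1 3 / 4 3 1 5 2.

3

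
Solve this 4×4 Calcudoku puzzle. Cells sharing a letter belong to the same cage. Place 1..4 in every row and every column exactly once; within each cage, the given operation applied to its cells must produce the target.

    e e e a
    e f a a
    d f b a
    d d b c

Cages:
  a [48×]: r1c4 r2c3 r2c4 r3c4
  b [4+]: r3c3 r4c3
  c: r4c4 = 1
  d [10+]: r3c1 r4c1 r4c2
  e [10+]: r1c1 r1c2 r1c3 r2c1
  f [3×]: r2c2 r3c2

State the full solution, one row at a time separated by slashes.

1 2 4 3 / 3 1 2 4 / 4 3 1 2 / 2 4 3 1

Cage c is given; hence r4c4 = 1.
Cage a needs product 48, which forces r2c3 = 2.
Cage b's pair has sum 4, leaving r3c3 = 1.
Row 4 already has 1, so r4c3 = 3.
Column 3 now contains 3; hence r1c3 = 4.
The two cells of cage f must have product 3, so r2c2 = 1.
The 3 cells of cage d must have sum 10; hence r3c1 = 4.
Row 3 now contains 1, so r3c2 = 3.
Row 3 already has 3, leaving r3c4 = 2.
The 3 cells of cage d must have sum 10, which forces r4c1 = 2.
Row 4 already has 3, which forces r4c2 = 4.
Cage e has sum 10, leaving r1c1 = 1.
Column 2 already has 3; hence r1c2 = 2.
Column 4 now contains 2; hence r1c4 = 3.
Row 2 already has 1, so r2c1 = 3.
Cage a has product 48, leaving r2c4 = 4.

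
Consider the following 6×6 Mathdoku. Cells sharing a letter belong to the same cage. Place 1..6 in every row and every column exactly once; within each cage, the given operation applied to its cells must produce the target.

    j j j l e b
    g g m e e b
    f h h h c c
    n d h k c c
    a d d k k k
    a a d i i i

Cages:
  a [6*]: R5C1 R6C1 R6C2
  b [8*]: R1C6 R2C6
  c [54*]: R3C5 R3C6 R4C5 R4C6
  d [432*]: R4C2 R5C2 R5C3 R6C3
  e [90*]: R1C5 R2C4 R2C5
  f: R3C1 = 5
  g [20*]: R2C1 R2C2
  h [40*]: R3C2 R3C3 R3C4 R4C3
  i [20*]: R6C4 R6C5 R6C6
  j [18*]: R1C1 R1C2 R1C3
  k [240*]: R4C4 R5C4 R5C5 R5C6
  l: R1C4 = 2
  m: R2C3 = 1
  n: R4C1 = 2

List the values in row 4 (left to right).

Cage l is given, so R1C4 = 2.
Row 1 already has 2, so R1C6 = 4.
M is a freebie, leaving R2C3 = 1.
Column 6 already has 4, leaving R2C6 = 2.
Cage f is given, leaving R3C1 = 5.
N is a freebie, leaving R4C1 = 2.
Column 1 now contains 5; hence R2C1 = 4.
Cage g needs two cells with product 20, leaving R2C2 = 5.
The 4 cells of cage h must have product 40; hence R4C3 = 5.
Cage e has product 90, which forces R1C5 = 5.
In row 5, 1 can only go at R5C1, so R5C1 = 1.
Cage j needs product 18, which forces R1C2 = 1.
Column 2 already has 1, leaving R6C2 = 2.
Column 2 now contains 2, leaving R3C2 = 4.
The 4 cells of cage h must have product 40, which forces R3C3 = 2.
Cage h needs product 40, which forces R3C4 = 1.
Cage a needs product 6, leaving R6C1 = 3.
Column 1 now contains 3, leaving R1C1 = 6.
Cage j has product 18, which forces R1C3 = 3.
Row 4 needs a 4, and only R4C4 is open for it.
4 is placed in column 4, leaving R6C4 = 5.
The 3 cells of cage i must have product 20; hence R6C5 = 4.
The 3 cells of cage i must have product 20, which forces R6C6 = 1.
Cage c has product 54; hence R3C5 = 3.
Cage c needs product 54; hence R3C6 = 6.
The 4 cells of cage c must have product 54, leaving R4C5 = 1.
Column 6 now contains 1, so R4C6 = 3.
Cage d needs product 432, leaving R5C3 = 4.
Cage k has product 240; hence R5C4 = 6.
4 is placed in column 5, which forces R5C5 = 2.
Cage k has product 240; hence R5C6 = 5.
4 is placed in row 6, leaving R6C3 = 6.
6 is placed in column 4; hence R2C4 = 3.
Column 5 already has 3; hence R2C5 = 6.
Row 4 already has 3, so R4C2 = 6.
Row 5 now contains 6, which forces R5C2 = 3.
Completed grid: 6 1 3 2 5 4 / 4 5 1 3 6 2 / 5 4 2 1 3 6 / 2 6 5 4 1 3 / 1 3 4 6 2 5 / 3 2 6 5 4 1.

2 6 5 4 1 3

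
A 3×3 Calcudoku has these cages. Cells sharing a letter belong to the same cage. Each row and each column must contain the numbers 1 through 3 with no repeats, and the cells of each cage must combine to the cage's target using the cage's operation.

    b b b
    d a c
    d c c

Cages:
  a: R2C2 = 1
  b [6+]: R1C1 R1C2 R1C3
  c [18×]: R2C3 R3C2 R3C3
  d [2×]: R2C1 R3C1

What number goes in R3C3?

2

A is a freebie; hence R2C2 = 1.
Cage c has product 18, which forces R2C3 = 3.
The 3 cells of cage c must have product 18, so R3C2 = 3.
Cage c has product 18, leaving R3C3 = 2.
Cage b has sum 6, so R1C1 = 3.
Column 2 already has 3, which forces R1C2 = 2.
Column 3 now contains 2, leaving R1C3 = 1.
Row 2 already has 1; hence R2C1 = 2.
2 is placed in row 3, so R3C1 = 1.
Completed grid: 3 2 1 / 2 1 3 / 1 3 2.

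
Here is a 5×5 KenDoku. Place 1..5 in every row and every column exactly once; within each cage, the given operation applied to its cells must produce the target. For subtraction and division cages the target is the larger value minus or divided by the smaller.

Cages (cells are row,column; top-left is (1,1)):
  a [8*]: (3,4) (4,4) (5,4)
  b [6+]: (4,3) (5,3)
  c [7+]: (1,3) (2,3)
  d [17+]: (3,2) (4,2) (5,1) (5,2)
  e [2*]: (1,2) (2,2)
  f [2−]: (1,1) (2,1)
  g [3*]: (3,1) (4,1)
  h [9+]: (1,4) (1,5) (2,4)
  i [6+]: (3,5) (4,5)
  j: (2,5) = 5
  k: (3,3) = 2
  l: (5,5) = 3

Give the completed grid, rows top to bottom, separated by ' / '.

4 2 3 5 1 / 2 1 4 3 5 / 3 5 2 1 4 / 1 3 5 4 2 / 5 4 1 2 3

Cage j is a single given cell; hence (2,5) = 5.
Cage k is a single given cell, which forces (3,3) = 2.
Cage d needs sum 17, which forces (5,1) = 5.
Cage l is given, leaving (5,5) = 3.
Cage i needs two cells with sum 6; hence (3,5) = 4.
Cage b needs two cells with sum 6, leaving (4,3) = 5.
Cage i needs two cells with sum 6, leaving (4,5) = 2.
Row 5 already has 3, which forces (5,2) = 4.
Cage b's pair has sum 6, which forces (5,3) = 1.
Row 5 already has 1, so (5,4) = 2.
The 3 cells of cage h must have sum 9, so (1,4) = 5.
2 is placed in column 5, which forces (1,5) = 1.
The 3 cells of cage h must have sum 9, which forces (2,4) = 3.
Cage d needs sum 17, which forces (3,2) = 5.
Row 3 already has 4, which forces (3,4) = 1.
Row 4 already has 5, leaving (4,2) = 3.
Cage a has product 8, which forces (4,4) = 4.
Row 1 already has 1; hence (1,2) = 2.
The two cells of cage c must have sum 7; hence (1,3) = 3.
Cage e needs two cells with product 2, which forces (2,2) = 1.
3 is placed in row 2, which forces (2,3) = 4.
Row 3 now contains 1, so (3,1) = 3.
Row 4 already has 3, leaving (4,1) = 1.
3 is placed in row 1, which forces (1,1) = 4.
Row 2 already has 4, so (2,1) = 2.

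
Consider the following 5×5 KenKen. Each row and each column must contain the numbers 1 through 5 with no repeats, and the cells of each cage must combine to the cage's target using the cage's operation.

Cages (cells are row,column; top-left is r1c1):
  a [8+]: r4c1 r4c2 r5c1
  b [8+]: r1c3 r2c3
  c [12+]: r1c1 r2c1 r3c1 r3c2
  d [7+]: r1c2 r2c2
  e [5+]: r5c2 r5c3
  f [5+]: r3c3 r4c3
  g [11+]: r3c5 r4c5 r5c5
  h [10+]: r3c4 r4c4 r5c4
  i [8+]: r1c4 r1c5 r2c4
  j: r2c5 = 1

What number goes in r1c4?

Cage j is given; hence r2c5 = 1.
Column 5 needs a 3, and only r1c5 is open for it.
Row 1 already has 3; hence r1c3 = 5.
Cage b's pair has sum 8, which forces r2c3 = 3.
Row 2 already has 3, leaving r2c4 = 4.
Cage d needs two cells with sum 7, leaving r1c2 = 2.
Cage i needs sum 8, so r1c4 = 1.
Cage d needs two cells with sum 7, which forces r2c2 = 5.
Row 1 now contains 1; hence r1c1 = 4.
Row 2 already has 5; hence r2c1 = 2.
The 4 cells of cage c must have sum 12, so r3c1 = 5.
Cage c needs sum 12, which forces r3c2 = 1.
Row 3 now contains 1, which forces r3c3 = 4.
Row 3 already has 4; hence r3c5 = 2.
4 is placed in column 3, leaving r4c3 = 1.
Column 3 already has 1, so r5c3 = 2.
Row 3 now contains 2, leaving r3c4 = 3.
Row 4 already has 1; hence r4c1 = 3.
The 3 cells of cage a must have sum 8, so r4c2 = 4.
Cage h needs sum 10, so r4c4 = 2.
4 is placed in row 4, so r4c5 = 5.
Cage a needs sum 8; hence r5c1 = 1.
Cage e needs two cells with sum 5, which forces r5c2 = 3.
The 3 cells of cage h must have sum 10; hence r5c4 = 5.
5 is placed in column 5; hence r5c5 = 4.
The full grid is 4 2 5 1 3 / 2 5 3 4 1 / 5 1 4 3 2 / 3 4 1 2 5 / 1 3 2 5 4.

1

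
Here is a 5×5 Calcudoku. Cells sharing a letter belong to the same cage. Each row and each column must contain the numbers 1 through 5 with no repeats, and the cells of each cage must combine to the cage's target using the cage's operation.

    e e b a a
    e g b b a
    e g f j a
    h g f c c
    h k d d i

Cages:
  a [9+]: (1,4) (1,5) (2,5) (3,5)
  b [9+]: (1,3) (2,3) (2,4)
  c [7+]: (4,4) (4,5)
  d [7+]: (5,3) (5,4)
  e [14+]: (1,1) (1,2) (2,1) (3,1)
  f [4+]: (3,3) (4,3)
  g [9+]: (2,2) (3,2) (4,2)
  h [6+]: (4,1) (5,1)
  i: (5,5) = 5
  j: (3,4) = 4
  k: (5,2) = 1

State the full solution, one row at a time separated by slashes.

Cage j is given, so (3,4) = 4.
Cage k is given, so (5,2) = 1.
I is a freebie, which forces (5,5) = 5.
Cage d's pair has sum 7, leaving (5,3) = 4.
Cage d needs two cells with sum 7, leaving (5,4) = 3.
Cage h's pair has sum 6, so (4,1) = 4.
Column 4 already has 3; hence (4,4) = 5.
The two cells of cage c must have sum 7; hence (4,5) = 2.
Row 5 already has 4, leaving (5,1) = 2.
Cage e needs sum 14, which forces (1,2) = 5.
The 4 cells of cage a must have sum 9, so (1,4) = 1.
Cage g has sum 9, so (2,2) = 4.
1 is placed in column 4, which forces (2,4) = 2.
Cage g needs sum 9, so (3,2) = 2.
Row 4 already has 2, which forces (4,2) = 3.
3 is placed in row 4; hence (4,3) = 1.
1 is placed in row 1, so (1,1) = 3.
The 3 cells of cage b must have sum 9, which forces (1,3) = 2.
Cage a needs sum 9, which forces (1,5) = 4.
Cage b needs sum 9, which forces (2,3) = 5.
Column 3 already has 1, which forces (3,3) = 3.
3 is placed in row 3, so (3,5) = 1.
5 is placed in row 2, so (2,1) = 1.
Column 5 already has 1; hence (2,5) = 3.
Row 3 already has 1, leaving (3,1) = 5.

3 5 2 1 4 / 1 4 5 2 3 / 5 2 3 4 1 / 4 3 1 5 2 / 2 1 4 3 5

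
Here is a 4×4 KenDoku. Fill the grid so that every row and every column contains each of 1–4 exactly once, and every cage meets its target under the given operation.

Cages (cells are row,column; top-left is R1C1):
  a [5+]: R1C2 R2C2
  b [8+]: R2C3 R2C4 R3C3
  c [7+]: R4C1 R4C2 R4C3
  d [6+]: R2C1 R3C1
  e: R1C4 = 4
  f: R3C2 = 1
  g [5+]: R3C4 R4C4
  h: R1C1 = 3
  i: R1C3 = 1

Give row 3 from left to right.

Cage h is a single given cell, so R1C1 = 3.
Cage i is given, so R1C3 = 1.
E is a freebie, leaving R1C4 = 4.
F is a freebie, which forces R3C2 = 1.
Row 1 already has 4, leaving R1C2 = 2.
Cage a's pair has sum 5, which forces R2C2 = 3.
Cage c needs sum 7, which forces R4C1 = 1.
2 is placed in column 2, so R4C2 = 4.
Row 4 already has 4, which forces R4C3 = 2.
Row 4 already has 2, which forces R4C4 = 3.
Column 3 now contains 2, so R2C3 = 4.
Cage b has sum 8; hence R2C4 = 1.
The 3 cells of cage b must have sum 8; hence R3C3 = 3.
Column 4 already has 3, leaving R3C4 = 2.
Row 2 now contains 4, leaving R2C1 = 2.
Row 3 now contains 2, so R3C1 = 4.
Filled in: 3 2 1 4 / 2 3 4 1 / 4 1 3 2 / 1 4 2 3.

4 1 3 2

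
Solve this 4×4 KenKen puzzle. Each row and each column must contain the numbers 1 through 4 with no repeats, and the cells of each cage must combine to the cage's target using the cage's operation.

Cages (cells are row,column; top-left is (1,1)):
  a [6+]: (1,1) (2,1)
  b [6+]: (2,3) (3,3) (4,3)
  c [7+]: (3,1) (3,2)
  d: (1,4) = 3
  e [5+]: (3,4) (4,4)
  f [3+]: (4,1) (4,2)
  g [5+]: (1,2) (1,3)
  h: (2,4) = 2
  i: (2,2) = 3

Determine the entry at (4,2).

2

Cage d is given; hence (1,4) = 3.
Cage i is a single given cell; hence (2,2) = 3.
H is a freebie; hence (2,4) = 2.
Column 2 now contains 3; hence (3,2) = 4.
4 is placed in row 3, leaving (3,4) = 1.
1 is placed in column 4, so (4,4) = 4.
The two cells of cage a must have sum 6, leaving (1,1) = 2.
The two cells of cage g must have sum 5, leaving (1,2) = 1.
Cage g needs two cells with sum 5; hence (1,3) = 4.
Row 2 already has 2; hence (2,1) = 4.
Row 2 already has 2, so (2,3) = 1.
4 is placed in row 3; hence (3,1) = 3.
Row 3 already has 3, leaving (3,3) = 2.
Column 1 now contains 2, which forces (4,1) = 1.
Column 2 now contains 1, which forces (4,2) = 2.
Column 3 now contains 2, leaving (4,3) = 3.
Completed grid: 2 1 4 3 / 4 3 1 2 / 3 4 2 1 / 1 2 3 4.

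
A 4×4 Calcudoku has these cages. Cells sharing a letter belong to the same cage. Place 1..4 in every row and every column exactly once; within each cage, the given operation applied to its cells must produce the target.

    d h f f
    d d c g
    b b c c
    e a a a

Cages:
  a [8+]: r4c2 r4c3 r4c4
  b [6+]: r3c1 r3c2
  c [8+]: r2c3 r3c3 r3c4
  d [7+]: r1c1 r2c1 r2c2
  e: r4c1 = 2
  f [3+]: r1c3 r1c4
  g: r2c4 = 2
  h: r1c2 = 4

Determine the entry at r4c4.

4

Cage h is a single given cell; hence r1c2 = 4.
G is a freebie, which forces r2c4 = 2.
4 is placed in column 2, which forces r3c2 = 2.
E is a freebie; hence r4c1 = 2.
The 3 cells of cage d must have sum 7, leaving r1c1 = 3.
Cage f's pair has sum 3, which forces r1c3 = 2.
2 is placed in column 4, which forces r1c4 = 1.
The 3 cells of cage d must have sum 7, leaving r2c1 = 1.
The 3 cells of cage d must have sum 7, leaving r2c2 = 3.
Row 2 now contains 3; hence r2c3 = 4.
Row 3 already has 2; hence r3c1 = 4.
Row 3 already has 4; hence r3c4 = 3.
Column 2 now contains 3; hence r4c2 = 1.
1 is placed in row 4; hence r4c3 = 3.
3 is placed in column 4, which forces r4c4 = 4.
Row 3 already has 3, which forces r3c3 = 1.
Completed grid: 3 4 2 1 / 1 3 4 2 / 4 2 1 3 / 2 1 3 4.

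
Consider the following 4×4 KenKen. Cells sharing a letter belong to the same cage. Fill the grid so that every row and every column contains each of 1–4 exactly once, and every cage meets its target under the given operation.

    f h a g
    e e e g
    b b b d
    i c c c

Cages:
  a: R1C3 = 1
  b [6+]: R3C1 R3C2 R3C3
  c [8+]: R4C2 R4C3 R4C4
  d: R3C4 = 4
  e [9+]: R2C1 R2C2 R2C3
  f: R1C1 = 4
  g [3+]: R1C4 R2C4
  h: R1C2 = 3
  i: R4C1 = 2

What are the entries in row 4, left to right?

Cage f is given; hence R1C1 = 4.
Cage h is given; hence R1C2 = 3.
Cage a is given; hence R1C3 = 1.
Row 1 already has 1, which forces R1C4 = 2.
2 is placed in column 4, which forces R2C4 = 1.
Cage d is a single given cell; hence R3C4 = 4.
Cage i is a single given cell, leaving R4C1 = 2.
Column 4 already has 4; hence R4C4 = 3.
Column 1 already has 2, leaving R2C1 = 3.
Column 1 already has 3, which forces R3C1 = 1.
1 is placed in row 3, so R3C2 = 2.
Row 3 now contains 2, leaving R3C3 = 3.
Cage c has sum 8, so R4C2 = 1.
3 is placed in row 4, leaving R4C3 = 4.
Column 2 already has 2, so R2C2 = 4.
Column 3 already has 4, so R2C3 = 2.
Completed grid: 4 3 1 2 / 3 4 2 1 / 1 2 3 4 / 2 1 4 3.

2 1 4 3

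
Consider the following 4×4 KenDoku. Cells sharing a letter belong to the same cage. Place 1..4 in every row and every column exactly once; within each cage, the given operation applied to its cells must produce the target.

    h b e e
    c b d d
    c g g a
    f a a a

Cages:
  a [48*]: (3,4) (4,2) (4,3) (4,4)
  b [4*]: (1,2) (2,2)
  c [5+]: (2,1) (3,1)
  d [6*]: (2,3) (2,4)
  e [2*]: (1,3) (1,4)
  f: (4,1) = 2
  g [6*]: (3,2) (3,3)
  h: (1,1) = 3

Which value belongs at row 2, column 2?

1

Cage h is a single given cell, so (1,1) = 3.
F is a freebie, which forces (4,1) = 2.
Cage a has product 48, which forces (3,4) = 4.
The two cells of cage c must have sum 5, leaving (2,1) = 4.
4 is placed in row 2; hence (2,2) = 1.
4 is placed in row 3, which forces (3,1) = 1.
Column 2 now contains 1; hence (1,2) = 4.
Column 2 now contains 4, so (4,2) = 3.
3 is placed in row 4, which forces (4,4) = 1.
The two cells of cage e must have product 2, so (1,3) = 1.
1 is placed in column 4, which forces (1,4) = 2.
2 is placed in column 4; hence (2,4) = 3.
3 is placed in column 2, leaving (3,2) = 2.
Cage g needs two cells with product 6, leaving (3,3) = 3.
1 is placed in row 4, leaving (4,3) = 4.
3 is placed in row 2, leaving (2,3) = 2.
The full grid is 3 4 1 2 / 4 1 2 3 / 1 2 3 4 / 2 3 4 1.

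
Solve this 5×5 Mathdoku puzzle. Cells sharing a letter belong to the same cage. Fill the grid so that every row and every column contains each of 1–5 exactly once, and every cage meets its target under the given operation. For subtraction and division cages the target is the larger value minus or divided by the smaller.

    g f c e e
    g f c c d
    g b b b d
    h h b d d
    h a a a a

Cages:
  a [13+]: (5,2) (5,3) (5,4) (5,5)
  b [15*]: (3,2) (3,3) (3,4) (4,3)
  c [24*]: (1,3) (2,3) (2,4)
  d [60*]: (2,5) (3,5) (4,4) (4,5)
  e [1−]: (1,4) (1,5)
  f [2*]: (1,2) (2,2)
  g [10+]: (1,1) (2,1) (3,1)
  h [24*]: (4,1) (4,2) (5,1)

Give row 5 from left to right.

Cage b has product 15, leaving (4,3) = 1.
Row 5 needs a 2, and only (5,1) is open for it.
Row 3 needs a 2, and only (3,5) is open for it.
Cage d has product 60, so (4,4) = 2.
In row 3, 4 can only go at (3,1), so (3,1) = 4.
4 is placed in column 1; hence (4,1) = 3.
Cage h needs product 24, leaving (4,2) = 4.
3 is placed in row 4, leaving (4,5) = 5.
5 is placed in column 5, which forces (2,5) = 3.
The 3 cells of cage c must have product 24, so (1,3) = 3.
3 is placed in row 1; hence (1,4) = 5.
Column 5 now contains 3, so (1,5) = 4.
Cage c needs product 24, so (2,3) = 2.
Row 2 already has 3, which forces (2,4) = 4.
Column 3 already has 3, leaving (3,3) = 5.
Column 3 already has 5, leaving (5,3) = 4.
Column 5 now contains 4, leaving (5,5) = 1.
Row 1 already has 5, so (1,1) = 1.
Cage f needs two cells with product 2, which forces (1,2) = 2.
The 3 cells of cage g must have sum 10; hence (2,1) = 5.
Row 2 now contains 2, leaving (2,2) = 1.
Column 2 already has 1, which forces (3,2) = 3.
3 is placed in row 3, which forces (3,4) = 1.
Cage a needs sum 13, leaving (5,2) = 5.
1 is placed in row 5; hence (5,4) = 3.
Filled in: 1 2 3 5 4 / 5 1 2 4 3 / 4 3 5 1 2 / 3 4 1 2 5 / 2 5 4 3 1.

2 5 4 3 1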